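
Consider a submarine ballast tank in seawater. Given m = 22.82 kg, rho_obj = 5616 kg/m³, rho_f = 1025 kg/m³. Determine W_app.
Formula: W_{app} = mg\left(1 - \frac{\rho_f}{\rho_{obj}}\right)
W_app = 22.82·9.81·(1 − 1025/5616) = 183 N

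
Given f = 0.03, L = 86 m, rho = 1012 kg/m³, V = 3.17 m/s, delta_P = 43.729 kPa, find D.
Formula: \Delta P = f \frac{L}{D} \frac{\rho V^2}{2}
Substituting knowns: 43.729 = 0.03·(86/D)·0.5·1012·3.17²/1000
Solving for D: D = 0.03·86·0.5·1012·3.17²/(43.729·1000) = 0.3 m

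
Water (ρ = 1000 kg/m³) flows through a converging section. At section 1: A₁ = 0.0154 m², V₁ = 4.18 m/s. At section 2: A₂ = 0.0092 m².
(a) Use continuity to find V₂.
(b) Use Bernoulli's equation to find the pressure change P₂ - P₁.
(a) Continuity: A₁V₁=A₂V₂ -> V₂=A₁V₁/A₂=0.0154*4.18/0.0092=7.00 m/s
(b) Bernoulli: P₂-P₁=0.5*rho*(V₁^2-V₂^2)/1000=0.5*1000*(4.18^2-7.00^2)/1000=-15.76 kPa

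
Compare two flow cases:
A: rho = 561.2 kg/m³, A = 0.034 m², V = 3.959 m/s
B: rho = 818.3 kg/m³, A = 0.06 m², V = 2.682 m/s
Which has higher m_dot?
m_dot(A) = 75.54 kg/s, m_dot(B) = 131.7 kg/s. Answer: B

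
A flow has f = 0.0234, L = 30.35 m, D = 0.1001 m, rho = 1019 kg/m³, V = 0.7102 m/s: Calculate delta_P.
Formula: \Delta P = f \frac{L}{D} \frac{\rho V^2}{2}
delta_P = 0.0234·(30.35/0.1001)·0.5·1019·0.7102²/1000 = 1.823 kPa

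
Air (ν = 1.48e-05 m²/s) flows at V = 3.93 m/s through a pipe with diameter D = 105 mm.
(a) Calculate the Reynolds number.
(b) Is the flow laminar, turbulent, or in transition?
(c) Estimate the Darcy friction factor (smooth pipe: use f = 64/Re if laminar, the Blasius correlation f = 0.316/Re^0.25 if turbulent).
(a) Re = V·D/ν = 3.93·0.105/1.48e-05 = 27882
(b) Flow regime: turbulent (Re > 4000)
(c) Friction factor: f = 0.316/Re^0.25 = 0.316/27882^0.25 = 0.02445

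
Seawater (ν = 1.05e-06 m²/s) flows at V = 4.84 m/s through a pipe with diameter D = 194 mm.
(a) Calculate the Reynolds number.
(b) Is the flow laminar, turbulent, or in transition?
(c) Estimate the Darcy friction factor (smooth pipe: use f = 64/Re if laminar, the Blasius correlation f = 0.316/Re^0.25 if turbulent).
(a) Re = V·D/ν = 4.84·0.194/1.05e-06 = 894250
(b) Flow regime: turbulent (Re > 4000)
(c) Friction factor: f = 0.316/Re^0.25 = 0.316/894250^0.25 = 0.01028 (Blasius is strictly valid for Re ≲ 1e5; used here as the smooth-pipe estimate the problem specifies)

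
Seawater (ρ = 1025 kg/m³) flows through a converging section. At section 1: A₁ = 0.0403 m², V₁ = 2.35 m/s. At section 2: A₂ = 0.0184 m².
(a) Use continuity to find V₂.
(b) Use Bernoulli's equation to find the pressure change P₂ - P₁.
(a) Continuity: A₁V₁=A₂V₂ -> V₂=A₁V₁/A₂=0.0403*2.35/0.0184=5.15 m/s
(b) Bernoulli: P₂-P₁=0.5*rho*(V₁^2-V₂^2)/1000=0.5*1025*(2.35^2-5.15^2)/1000=-10.76 kPa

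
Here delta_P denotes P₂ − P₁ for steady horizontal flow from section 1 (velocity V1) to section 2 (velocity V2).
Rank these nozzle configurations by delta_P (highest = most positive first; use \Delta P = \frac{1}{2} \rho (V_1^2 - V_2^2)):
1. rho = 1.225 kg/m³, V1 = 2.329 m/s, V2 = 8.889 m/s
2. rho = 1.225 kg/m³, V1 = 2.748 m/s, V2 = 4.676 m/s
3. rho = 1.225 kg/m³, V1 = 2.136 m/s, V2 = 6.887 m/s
Case 1: delta_P = -0.04507 kPa
Case 2: delta_P = -0.008767 kPa
Case 3: delta_P = -0.02626 kPa
Ranking (highest first): 2, 3, 1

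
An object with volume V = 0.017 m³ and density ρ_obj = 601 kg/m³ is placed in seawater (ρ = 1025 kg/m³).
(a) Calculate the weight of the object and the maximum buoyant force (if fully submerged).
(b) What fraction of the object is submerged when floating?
(a) W=rho_obj*g*V=601*9.81*0.017=100.2 N; F_B(max)=rho*g*V=1025*9.81*0.017=170.9 N
(b) Floating fraction=rho_obj/rho=601/1025=0.586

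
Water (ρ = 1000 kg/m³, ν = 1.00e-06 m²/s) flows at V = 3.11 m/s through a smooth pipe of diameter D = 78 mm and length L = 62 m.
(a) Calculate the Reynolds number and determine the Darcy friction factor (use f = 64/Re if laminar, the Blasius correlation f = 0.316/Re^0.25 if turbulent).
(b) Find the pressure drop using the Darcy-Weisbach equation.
(a) Re = V·D/ν = 3.11·0.078/1.00e-06 = 242580 → turbulent (Re > 4000); f = 0.316/Re^0.25 = 0.316/242580^0.25 = 0.014239 (Blasius is strictly valid for Re ≲ 1e5; used here as the smooth-pipe estimate the problem specifies)
(b) Darcy-Weisbach: ΔP = f·(L/D)·½ρV²/1000 = 0.014239·(62/0.078)·½·1000·3.11²/1000 = 54.74 kPa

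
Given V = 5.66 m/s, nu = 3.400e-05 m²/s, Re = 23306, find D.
Formula: Re = \frac{V D}{\nu}
Substituting knowns: 23306 = 5.66·D/3.400e-05
Solving for D: D = 23306·3.400e-05/5.66 = 0.14 m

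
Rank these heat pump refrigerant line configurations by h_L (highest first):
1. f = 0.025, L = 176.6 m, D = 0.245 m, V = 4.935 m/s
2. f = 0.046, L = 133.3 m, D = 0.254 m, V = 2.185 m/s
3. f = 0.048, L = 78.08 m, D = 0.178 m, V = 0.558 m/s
Case 1: h_L = 22.37 m
Case 2: h_L = 5.874 m
Case 3: h_L = 0.3341 m
Ranking (highest first): 1, 2, 3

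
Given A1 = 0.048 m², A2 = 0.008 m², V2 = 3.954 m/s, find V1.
Formula: V_2 = \frac{A_1 V_1}{A_2}
Substituting knowns: 3.954 = 0.048·V1/0.008
Solving for V1: V1 = 3.954·0.008/0.048 = 0.659 m/s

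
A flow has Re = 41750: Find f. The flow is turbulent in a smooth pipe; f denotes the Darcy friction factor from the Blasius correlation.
Formula: f = \frac{0.316}{Re^{0.25}}
f = 0.316/41750^0.25 = 0.02211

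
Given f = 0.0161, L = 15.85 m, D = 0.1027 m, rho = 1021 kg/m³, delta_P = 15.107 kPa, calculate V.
Formula: \Delta P = f \frac{L}{D} \frac{\rho V^2}{2}
Substituting knowns: 15.107 = 0.0161·(15.85/0.1027)·0.5·1021·V²/1000
Solving for V: V = √((15.107·1000)/(0.0161·(15.85/0.1027)·0.5·1021)) = 3.451 m/s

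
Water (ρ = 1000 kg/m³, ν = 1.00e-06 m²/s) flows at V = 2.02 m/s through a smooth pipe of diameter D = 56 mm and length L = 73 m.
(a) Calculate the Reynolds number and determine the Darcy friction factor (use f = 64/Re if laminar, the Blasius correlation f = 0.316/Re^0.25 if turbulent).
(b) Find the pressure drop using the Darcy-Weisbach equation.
(a) Re = V·D/ν = 2.02·0.056/1.00e-06 = 113120 → turbulent (Re > 4000); f = 0.316/Re^0.25 = 0.316/113120^0.25 = 0.017231 (Blasius is strictly valid for Re ≲ 1e5; used here as the smooth-pipe estimate the problem specifies)
(b) Darcy-Weisbach: ΔP = f·(L/D)·½ρV²/1000 = 0.017231·(73/0.056)·½·1000·2.02²/1000 = 45.83 kPa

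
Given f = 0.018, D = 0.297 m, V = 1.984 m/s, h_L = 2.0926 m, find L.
Formula: h_L = f \frac{L}{D} \frac{V^2}{2g}
Substituting knowns: 2.0926 = 0.018·(L/0.297)·1.984²/(2·9.81)
Solving for L: L = 2.0926·2·9.81·0.297/(0.018·1.984²) = 172.1 m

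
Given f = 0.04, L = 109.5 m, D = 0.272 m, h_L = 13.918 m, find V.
Formula: h_L = f \frac{L}{D} \frac{V^2}{2g}
Substituting knowns: 13.918 = 0.04·(109.5/0.272)·V²/(2·9.81)
Solving for V: V = √(13.918·2·9.81/(0.04·(109.5/0.272))) = 4.118 m/s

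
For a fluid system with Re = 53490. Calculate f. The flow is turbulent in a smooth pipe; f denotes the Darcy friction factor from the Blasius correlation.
Formula: f = \frac{0.316}{Re^{0.25}}
f = 0.316/53490^0.25 = 0.02078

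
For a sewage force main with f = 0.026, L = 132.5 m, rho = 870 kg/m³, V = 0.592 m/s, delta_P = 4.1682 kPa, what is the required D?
Formula: \Delta P = f \frac{L}{D} \frac{\rho V^2}{2}
Substituting knowns: 4.1682 = 0.026·(132.5/D)·0.5·870·0.592²/1000
Solving for D: D = 0.026·132.5·0.5·870·0.592²/(4.1682·1000) = 0.126 m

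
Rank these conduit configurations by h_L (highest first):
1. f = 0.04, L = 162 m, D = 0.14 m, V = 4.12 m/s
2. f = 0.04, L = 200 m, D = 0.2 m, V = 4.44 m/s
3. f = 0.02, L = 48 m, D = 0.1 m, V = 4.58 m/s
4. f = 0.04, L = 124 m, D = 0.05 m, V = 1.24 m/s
Case 1: h_L = 40.04 m
Case 2: h_L = 40.19 m
Case 3: h_L = 10.26 m
Case 4: h_L = 7.774 m
Ranking (highest first): 2, 1, 3, 4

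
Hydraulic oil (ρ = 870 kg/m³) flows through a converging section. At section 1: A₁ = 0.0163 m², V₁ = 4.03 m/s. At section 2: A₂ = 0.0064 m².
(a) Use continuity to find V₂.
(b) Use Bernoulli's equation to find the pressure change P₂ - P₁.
(a) Continuity: A₁V₁=A₂V₂ -> V₂=A₁V₁/A₂=0.0163*4.03/0.0064=10.26 m/s
(b) Bernoulli: P₂-P₁=0.5*rho*(V₁^2-V₂^2)/1000=0.5*870*(4.03^2-10.26^2)/1000=-38.73 kPa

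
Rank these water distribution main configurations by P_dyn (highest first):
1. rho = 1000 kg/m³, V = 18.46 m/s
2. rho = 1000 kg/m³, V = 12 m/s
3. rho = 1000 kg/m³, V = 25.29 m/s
Case 1: P_dyn = 170.4 kPa
Case 2: P_dyn = 72 kPa
Case 3: P_dyn = 319.8 kPa
Ranking (highest first): 3, 1, 2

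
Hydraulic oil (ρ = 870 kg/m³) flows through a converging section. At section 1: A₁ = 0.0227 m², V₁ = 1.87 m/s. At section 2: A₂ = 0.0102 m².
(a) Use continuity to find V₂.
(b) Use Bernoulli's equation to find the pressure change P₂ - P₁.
(a) Continuity: A₁V₁=A₂V₂ -> V₂=A₁V₁/A₂=0.0227*1.87/0.0102=4.16 m/s
(b) Bernoulli: P₂-P₁=0.5*rho*(V₁^2-V₂^2)/1000=0.5*870*(1.87^2-4.16^2)/1000=-6.007 kPa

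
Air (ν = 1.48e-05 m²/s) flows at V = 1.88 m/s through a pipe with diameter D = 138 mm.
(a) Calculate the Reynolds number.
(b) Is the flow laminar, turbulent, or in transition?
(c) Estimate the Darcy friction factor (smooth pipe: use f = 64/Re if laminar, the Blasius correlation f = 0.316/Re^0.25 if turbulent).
(a) Re = V·D/ν = 1.88·0.138/1.48e-05 = 17530
(b) Flow regime: turbulent (Re > 4000)
(c) Friction factor: f = 0.316/Re^0.25 = 0.316/17530^0.25 = 0.02746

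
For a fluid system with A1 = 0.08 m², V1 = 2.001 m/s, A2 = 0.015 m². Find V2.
Formula: V_2 = \frac{A_1 V_1}{A_2}
V2 = 0.08·2.001/0.015 = 10.67 m/s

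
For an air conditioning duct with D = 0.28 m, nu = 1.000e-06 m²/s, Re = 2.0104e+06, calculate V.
Formula: Re = \frac{V D}{\nu}
Substituting knowns: 2.0104e+06 = V·0.28/1.000e-06
Solving for V: V = 2.0104e+06·1.000e-06/0.28 = 7.18 m/s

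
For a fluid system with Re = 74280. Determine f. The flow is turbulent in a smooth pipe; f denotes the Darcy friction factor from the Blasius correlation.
Formula: f = \frac{0.316}{Re^{0.25}}
f = 0.316/74280^0.25 = 0.01914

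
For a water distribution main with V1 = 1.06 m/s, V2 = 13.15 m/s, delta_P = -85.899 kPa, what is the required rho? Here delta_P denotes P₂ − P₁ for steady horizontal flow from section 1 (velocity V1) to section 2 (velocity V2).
Formula: \Delta P = \frac{1}{2} \rho (V_1^2 - V_2^2)
Substituting knowns: -85.899 = 0.5·rho·(1.06² − 13.15²)/1000
Solving for rho: rho = 2·(-85.899·1000)/(1.06² − 13.15²) = 1000 kg/m³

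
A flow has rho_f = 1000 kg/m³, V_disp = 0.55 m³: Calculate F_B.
Formula: F_B = \rho_f g V_{disp}
F_B = 1000·9.81·0.55 = 5396 N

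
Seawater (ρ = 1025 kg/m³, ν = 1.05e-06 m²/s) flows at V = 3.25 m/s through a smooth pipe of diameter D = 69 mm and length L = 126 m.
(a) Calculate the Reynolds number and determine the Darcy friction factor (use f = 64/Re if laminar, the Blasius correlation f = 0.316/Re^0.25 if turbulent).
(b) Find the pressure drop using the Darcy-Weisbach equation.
(a) Re = V·D/ν = 3.25·0.069/1.05e-06 = 213570 → turbulent (Re > 4000); f = 0.316/Re^0.25 = 0.316/213570^0.25 = 0.014699 (Blasius is strictly valid for Re ≲ 1e5; used here as the smooth-pipe estimate the problem specifies)
(b) Darcy-Weisbach: ΔP = f·(L/D)·½ρV²/1000 = 0.014699·(126/0.069)·½·1025·3.25²/1000 = 145.3 kPa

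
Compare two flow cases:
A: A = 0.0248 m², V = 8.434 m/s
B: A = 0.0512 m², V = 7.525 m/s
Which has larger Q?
Q(A) = 209.2 L/s, Q(B) = 385.3 L/s. Answer: B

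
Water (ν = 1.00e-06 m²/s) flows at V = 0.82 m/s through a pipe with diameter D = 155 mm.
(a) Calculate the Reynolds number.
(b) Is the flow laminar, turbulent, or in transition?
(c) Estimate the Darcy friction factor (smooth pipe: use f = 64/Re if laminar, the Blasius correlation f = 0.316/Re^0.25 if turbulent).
(a) Re = V·D/ν = 0.82·0.155/1.00e-06 = 127100
(b) Flow regime: turbulent (Re > 4000)
(c) Friction factor: f = 0.316/Re^0.25 = 0.316/127100^0.25 = 0.01674 (Blasius is strictly valid for Re ≲ 1e5; used here as the smooth-pipe estimate the problem specifies)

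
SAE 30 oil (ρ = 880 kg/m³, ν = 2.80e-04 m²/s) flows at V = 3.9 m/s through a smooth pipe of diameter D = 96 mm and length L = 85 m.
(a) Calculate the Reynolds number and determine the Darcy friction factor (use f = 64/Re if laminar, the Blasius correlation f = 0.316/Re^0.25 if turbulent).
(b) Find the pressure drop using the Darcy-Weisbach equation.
(a) Re = V·D/ν = 3.9·0.096/2.80e-04 = 1337.1 → laminar (Re < 2300); f = 64/Re = 64/1337.1 = 0.047865
(b) Darcy-Weisbach: ΔP = f·(L/D)·½ρV²/1000 = 0.047865·(85/0.096)·½·880·3.9²/1000 = 283.6 kPa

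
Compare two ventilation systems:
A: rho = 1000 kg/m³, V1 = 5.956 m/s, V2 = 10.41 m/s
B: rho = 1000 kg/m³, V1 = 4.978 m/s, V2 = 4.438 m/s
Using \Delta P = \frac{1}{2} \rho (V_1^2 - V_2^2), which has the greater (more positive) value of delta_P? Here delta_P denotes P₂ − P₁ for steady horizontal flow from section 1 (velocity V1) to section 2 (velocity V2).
delta_P(A) = -36.45 kPa, delta_P(B) = 2.542 kPa. Answer: B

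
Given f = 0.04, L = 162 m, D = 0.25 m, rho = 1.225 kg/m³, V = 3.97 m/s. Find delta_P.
Formula: \Delta P = f \frac{L}{D} \frac{\rho V^2}{2}
delta_P = 0.04·(162/0.25)·0.5·1.225·3.97²/1000 = 0.2502 kPa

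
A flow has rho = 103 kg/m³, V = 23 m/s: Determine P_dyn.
Formula: P_{dyn} = \frac{1}{2} \rho V^2
P_dyn = 0.5·103·23²/1000 = 27.24 kPa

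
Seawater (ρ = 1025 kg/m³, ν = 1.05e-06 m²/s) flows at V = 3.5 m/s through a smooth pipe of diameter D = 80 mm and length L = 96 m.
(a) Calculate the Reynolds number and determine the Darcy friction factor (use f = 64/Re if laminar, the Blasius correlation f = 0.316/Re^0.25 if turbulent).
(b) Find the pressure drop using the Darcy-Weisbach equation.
(a) Re = V·D/ν = 3.5·0.08/1.05e-06 = 266670 → turbulent (Re > 4000); f = 0.316/Re^0.25 = 0.316/266670^0.25 = 0.013906 (Blasius is strictly valid for Re ≲ 1e5; used here as the smooth-pipe estimate the problem specifies)
(b) Darcy-Weisbach: ΔP = f·(L/D)·½ρV²/1000 = 0.013906·(96/0.080)·½·1025·3.5²/1000 = 104.8 kPa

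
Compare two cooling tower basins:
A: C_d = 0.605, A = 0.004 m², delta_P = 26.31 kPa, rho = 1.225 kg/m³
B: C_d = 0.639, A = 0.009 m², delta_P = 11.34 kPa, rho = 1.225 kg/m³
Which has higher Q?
Q(A) = 501.6 L/s, Q(B) = 782.5 L/s. Answer: B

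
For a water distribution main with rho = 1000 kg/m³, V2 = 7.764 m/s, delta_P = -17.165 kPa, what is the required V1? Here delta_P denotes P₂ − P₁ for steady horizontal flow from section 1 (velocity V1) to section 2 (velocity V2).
Formula: \Delta P = \frac{1}{2} \rho (V_1^2 - V_2^2)
Substituting knowns: -17.165 = 0.5·1000·(V1² − 7.764²)/1000
Solving for V1: V1 = √(7.764² + 2·(-17.165·1000)/1000) = 5.094 m/s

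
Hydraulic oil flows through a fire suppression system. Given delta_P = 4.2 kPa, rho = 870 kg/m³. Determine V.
Formula: V = \sqrt{\frac{2 \Delta P}{\rho}}
V = √(2·(4.2·1000)/870) = 3.107 m/s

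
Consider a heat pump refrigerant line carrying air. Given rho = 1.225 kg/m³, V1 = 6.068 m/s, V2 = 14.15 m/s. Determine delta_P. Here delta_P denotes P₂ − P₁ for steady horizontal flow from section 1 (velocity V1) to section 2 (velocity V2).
Formula: \Delta P = \frac{1}{2} \rho (V_1^2 - V_2^2)
delta_P = 0.5·1.225·(6.068² − 14.15²)/1000 = -0.1001 kPa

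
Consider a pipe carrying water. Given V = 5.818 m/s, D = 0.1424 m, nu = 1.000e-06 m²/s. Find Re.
Formula: Re = \frac{V D}{\nu}
Re = 5.818·0.1424/1.000e-06 = 828483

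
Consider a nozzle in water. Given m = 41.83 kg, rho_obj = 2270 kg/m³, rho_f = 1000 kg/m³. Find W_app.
Formula: W_{app} = mg\left(1 - \frac{\rho_f}{\rho_{obj}}\right)
W_app = 41.83·9.81·(1 − 1000/2270) = 229.6 N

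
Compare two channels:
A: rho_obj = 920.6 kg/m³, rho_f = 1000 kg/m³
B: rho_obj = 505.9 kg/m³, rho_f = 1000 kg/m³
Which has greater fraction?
fraction(A) = 0.9206, fraction(B) = 0.5059. Answer: A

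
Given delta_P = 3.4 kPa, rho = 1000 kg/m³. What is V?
Formula: V = \sqrt{\frac{2 \Delta P}{\rho}}
V = √(2·(3.4·1000)/1000) = 2.608 m/s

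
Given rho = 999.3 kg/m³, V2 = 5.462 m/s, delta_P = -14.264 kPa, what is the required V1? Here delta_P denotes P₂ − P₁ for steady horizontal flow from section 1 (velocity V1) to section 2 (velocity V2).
Formula: \Delta P = \frac{1}{2} \rho (V_1^2 - V_2^2)
Substituting knowns: -14.264 = 0.5·999.3·(V1² − 5.462²)/1000
Solving for V1: V1 = √(5.462² + 2·(-14.264·1000)/999.3) = 1.134 m/s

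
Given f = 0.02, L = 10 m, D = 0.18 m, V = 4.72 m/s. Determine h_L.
Formula: h_L = f \frac{L}{D} \frac{V^2}{2g}
h_L = 0.02·(10/0.18)·4.72²/(2·9.81) = 1.262 m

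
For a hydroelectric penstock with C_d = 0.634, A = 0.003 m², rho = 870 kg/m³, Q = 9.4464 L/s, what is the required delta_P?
Formula: Q = C_d A \sqrt{\frac{2 \Delta P}{\rho}}
Substituting knowns: 9.4464 = 0.634·0.003·√(2·(delta_P·1000)/870)·1000
Solving for delta_P: delta_P = ((9.4464/1000)/(0.634·0.003))²·870/2/1000 = 10.73 kPa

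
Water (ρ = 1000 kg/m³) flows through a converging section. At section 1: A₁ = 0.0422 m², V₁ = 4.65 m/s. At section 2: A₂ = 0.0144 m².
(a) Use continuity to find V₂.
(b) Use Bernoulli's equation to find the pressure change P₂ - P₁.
(a) Continuity: A₁V₁=A₂V₂ -> V₂=A₁V₁/A₂=0.0422*4.65/0.0144=13.63 m/s
(b) Bernoulli: P₂-P₁=0.5*rho*(V₁^2-V₂^2)/1000=0.5*1000*(4.65^2-13.63^2)/1000=-82.08 kPa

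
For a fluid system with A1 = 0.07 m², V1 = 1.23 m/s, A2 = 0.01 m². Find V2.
Formula: V_2 = \frac{A_1 V_1}{A_2}
V2 = 0.07·1.23/0.01 = 8.61 m/s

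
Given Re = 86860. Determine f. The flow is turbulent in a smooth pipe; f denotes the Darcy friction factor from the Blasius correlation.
Formula: f = \frac{0.316}{Re^{0.25}}
f = 0.316/86860^0.25 = 0.01841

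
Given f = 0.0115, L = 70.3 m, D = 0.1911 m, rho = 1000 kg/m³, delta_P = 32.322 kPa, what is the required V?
Formula: \Delta P = f \frac{L}{D} \frac{\rho V^2}{2}
Substituting knowns: 32.322 = 0.0115·(70.3/0.1911)·0.5·1000·V²/1000
Solving for V: V = √((32.322·1000)/(0.0115·(70.3/0.1911)·0.5·1000)) = 3.909 m/s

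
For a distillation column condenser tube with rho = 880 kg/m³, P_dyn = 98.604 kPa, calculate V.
Formula: P_{dyn} = \frac{1}{2} \rho V^2
Substituting knowns: 98.604 = 0.5·880·V²/1000
Solving for V: V = √(2·(98.604·1000)/880) = 14.97 m/s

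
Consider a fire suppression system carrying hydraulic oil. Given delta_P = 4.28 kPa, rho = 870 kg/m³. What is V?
Formula: V = \sqrt{\frac{2 \Delta P}{\rho}}
V = √(2·(4.28·1000)/870) = 3.137 m/s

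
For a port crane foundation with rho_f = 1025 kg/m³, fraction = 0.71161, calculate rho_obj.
Formula: f_{sub} = \frac{\rho_{obj}}{\rho_f}
Substituting knowns: 0.71161 = rho_obj/1025
Solving for rho_obj: rho_obj = 0.71161·1025 = 729.4 kg/m³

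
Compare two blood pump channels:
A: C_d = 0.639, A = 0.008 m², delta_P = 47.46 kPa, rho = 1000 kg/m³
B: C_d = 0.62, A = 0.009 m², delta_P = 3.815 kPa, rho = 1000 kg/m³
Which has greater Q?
Q(A) = 49.8 L/s, Q(B) = 15.41 L/s. Answer: A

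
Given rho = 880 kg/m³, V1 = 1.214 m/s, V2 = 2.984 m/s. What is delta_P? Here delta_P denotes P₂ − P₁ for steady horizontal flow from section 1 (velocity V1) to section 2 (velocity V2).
Formula: \Delta P = \frac{1}{2} \rho (V_1^2 - V_2^2)
delta_P = 0.5·880·(1.214² − 2.984²)/1000 = -3.269 kPa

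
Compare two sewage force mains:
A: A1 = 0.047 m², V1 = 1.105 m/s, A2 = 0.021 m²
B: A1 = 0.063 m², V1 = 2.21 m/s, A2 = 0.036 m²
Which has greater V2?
V2(A) = 2.473 m/s, V2(B) = 3.868 m/s. Answer: B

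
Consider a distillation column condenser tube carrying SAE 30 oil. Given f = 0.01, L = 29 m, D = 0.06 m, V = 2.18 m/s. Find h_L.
Formula: h_L = f \frac{L}{D} \frac{V^2}{2g}
h_L = 0.01·(29/0.06)·2.18²/(2·9.81) = 1.171 m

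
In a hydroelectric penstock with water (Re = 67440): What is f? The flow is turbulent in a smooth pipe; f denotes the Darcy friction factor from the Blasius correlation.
Formula: f = \frac{0.316}{Re^{0.25}}
f = 0.316/67440^0.25 = 0.01961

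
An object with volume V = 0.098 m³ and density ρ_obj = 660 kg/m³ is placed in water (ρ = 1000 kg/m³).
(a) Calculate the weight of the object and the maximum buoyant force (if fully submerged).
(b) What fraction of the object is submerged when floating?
(a) W=rho_obj*g*V=660*9.81*0.098=634.5 N; F_B(max)=rho*g*V=1000*9.81*0.098=961.4 N
(b) Floating fraction=rho_obj/rho=660/1000=0.660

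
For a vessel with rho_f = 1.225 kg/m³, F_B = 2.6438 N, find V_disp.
Formula: F_B = \rho_f g V_{disp}
Substituting knowns: 2.6438 = 1.225·9.81·V_disp
Solving for V_disp: V_disp = 2.6438/(1.225·9.81) = 0.22 m³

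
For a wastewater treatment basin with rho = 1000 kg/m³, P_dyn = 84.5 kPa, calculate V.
Formula: P_{dyn} = \frac{1}{2} \rho V^2
Substituting knowns: 84.5 = 0.5·1000·V²/1000
Solving for V: V = √(2·(84.5·1000)/1000) = 13 m/s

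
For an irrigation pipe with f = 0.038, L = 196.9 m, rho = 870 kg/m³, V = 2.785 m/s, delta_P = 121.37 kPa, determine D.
Formula: \Delta P = f \frac{L}{D} \frac{\rho V^2}{2}
Substituting knowns: 121.37 = 0.038·(196.9/D)·0.5·870·2.785²/1000
Solving for D: D = 0.038·196.9·0.5·870·2.785²/(121.37·1000) = 0.208 m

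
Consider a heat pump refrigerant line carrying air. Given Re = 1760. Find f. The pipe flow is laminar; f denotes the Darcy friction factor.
Formula: f = \frac{64}{Re}
f = 64/1760 = 0.03636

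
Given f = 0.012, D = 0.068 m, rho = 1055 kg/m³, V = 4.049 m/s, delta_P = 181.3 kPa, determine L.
Formula: \Delta P = f \frac{L}{D} \frac{\rho V^2}{2}
Substituting knowns: 181.3 = 0.012·(L/0.068)·0.5·1055·4.049²/1000
Solving for L: L = (181.3·1000)·0.068/(0.012·0.5·1055·4.049²) = 118.8 m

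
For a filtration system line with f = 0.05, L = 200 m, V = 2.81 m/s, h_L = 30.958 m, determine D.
Formula: h_L = f \frac{L}{D} \frac{V^2}{2g}
Substituting knowns: 30.958 = 0.05·(200/D)·2.81²/(2·9.81)
Solving for D: D = 0.05·200·2.81²/(2·9.81·30.958) = 0.13 m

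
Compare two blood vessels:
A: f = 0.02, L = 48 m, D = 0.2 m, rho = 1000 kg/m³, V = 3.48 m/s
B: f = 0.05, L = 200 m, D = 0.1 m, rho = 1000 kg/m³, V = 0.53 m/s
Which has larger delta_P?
delta_P(A) = 29.06 kPa, delta_P(B) = 14.05 kPa. Answer: A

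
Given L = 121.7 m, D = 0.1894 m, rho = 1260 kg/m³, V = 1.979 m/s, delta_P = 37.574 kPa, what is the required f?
Formula: \Delta P = f \frac{L}{D} \frac{\rho V^2}{2}
Substituting knowns: 37.574 = f·(121.7/0.1894)·0.5·1260·1.979²/1000
Solving for f: f = (37.574·1000)/((121.7/0.1894)·0.5·1260·1.979²) = 0.0237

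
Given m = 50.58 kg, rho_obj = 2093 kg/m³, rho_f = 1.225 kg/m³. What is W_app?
Formula: W_{app} = mg\left(1 - \frac{\rho_f}{\rho_{obj}}\right)
W_app = 50.58·9.81·(1 − 1.225/2093) = 495.9 N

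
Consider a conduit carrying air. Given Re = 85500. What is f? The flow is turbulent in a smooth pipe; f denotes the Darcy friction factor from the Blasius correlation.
Formula: f = \frac{0.316}{Re^{0.25}}
f = 0.316/85500^0.25 = 0.01848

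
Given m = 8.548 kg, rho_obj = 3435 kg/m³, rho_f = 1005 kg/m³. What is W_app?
Formula: W_{app} = mg\left(1 - \frac{\rho_f}{\rho_{obj}}\right)
W_app = 8.548·9.81·(1 − 1005/3435) = 59.32 N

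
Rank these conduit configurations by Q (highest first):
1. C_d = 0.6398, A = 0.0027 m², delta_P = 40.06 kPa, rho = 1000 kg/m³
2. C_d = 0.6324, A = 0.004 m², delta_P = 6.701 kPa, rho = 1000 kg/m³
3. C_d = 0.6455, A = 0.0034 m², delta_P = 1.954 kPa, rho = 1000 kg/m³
Case 1: Q = 15.46 L/s
Case 2: Q = 9.261 L/s
Case 3: Q = 4.339 L/s
Ranking (highest first): 1, 2, 3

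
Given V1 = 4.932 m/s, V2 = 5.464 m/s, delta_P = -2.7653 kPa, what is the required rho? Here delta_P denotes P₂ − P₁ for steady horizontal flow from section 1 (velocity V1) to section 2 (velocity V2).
Formula: \Delta P = \frac{1}{2} \rho (V_1^2 - V_2^2)
Substituting knowns: -2.7653 = 0.5·rho·(4.932² − 5.464²)/1000
Solving for rho: rho = 2·(-2.7653·1000)/(4.932² − 5.464²) = 1000 kg/m³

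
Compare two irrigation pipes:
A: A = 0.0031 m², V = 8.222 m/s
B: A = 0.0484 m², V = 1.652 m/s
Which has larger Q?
Q(A) = 25.49 L/s, Q(B) = 79.96 L/s. Answer: B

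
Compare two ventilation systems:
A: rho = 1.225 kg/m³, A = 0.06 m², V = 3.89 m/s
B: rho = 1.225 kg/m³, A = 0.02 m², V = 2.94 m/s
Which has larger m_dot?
m_dot(A) = 0.2859 kg/s, m_dot(B) = 0.07203 kg/s. Answer: A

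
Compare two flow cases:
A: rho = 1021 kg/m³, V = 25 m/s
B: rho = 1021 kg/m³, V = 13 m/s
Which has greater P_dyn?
P_dyn(A) = 319.1 kPa, P_dyn(B) = 86.27 kPa. Answer: A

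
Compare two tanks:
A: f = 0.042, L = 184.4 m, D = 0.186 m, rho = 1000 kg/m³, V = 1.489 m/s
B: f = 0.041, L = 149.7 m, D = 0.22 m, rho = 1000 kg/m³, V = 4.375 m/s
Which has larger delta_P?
delta_P(A) = 46.16 kPa, delta_P(B) = 267 kPa. Answer: B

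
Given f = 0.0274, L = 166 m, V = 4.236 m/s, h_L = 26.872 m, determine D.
Formula: h_L = f \frac{L}{D} \frac{V^2}{2g}
Substituting knowns: 26.872 = 0.0274·(166/D)·4.236²/(2·9.81)
Solving for D: D = 0.0274·166·4.236²/(2·9.81·26.872) = 0.1548 m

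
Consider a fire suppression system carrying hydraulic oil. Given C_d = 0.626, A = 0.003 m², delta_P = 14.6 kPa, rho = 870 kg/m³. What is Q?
Formula: Q = C_d A \sqrt{\frac{2 \Delta P}{\rho}}
Q = 0.626·0.003·√(2·(14.6·1000)/870)·1000 = 10.88 L/s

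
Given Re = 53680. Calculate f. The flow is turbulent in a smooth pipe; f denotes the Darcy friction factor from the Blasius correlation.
Formula: f = \frac{0.316}{Re^{0.25}}
f = 0.316/53680^0.25 = 0.02076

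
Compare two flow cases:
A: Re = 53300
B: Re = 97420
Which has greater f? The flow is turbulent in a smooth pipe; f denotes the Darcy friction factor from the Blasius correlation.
f(A) = 0.0208, f(B) = 0.01789. Answer: A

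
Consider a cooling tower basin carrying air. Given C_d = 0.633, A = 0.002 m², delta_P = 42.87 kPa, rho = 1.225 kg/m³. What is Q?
Formula: Q = C_d A \sqrt{\frac{2 \Delta P}{\rho}}
Q = 0.633·0.002·√(2·(42.87·1000)/1.225)·1000 = 334.9 L/s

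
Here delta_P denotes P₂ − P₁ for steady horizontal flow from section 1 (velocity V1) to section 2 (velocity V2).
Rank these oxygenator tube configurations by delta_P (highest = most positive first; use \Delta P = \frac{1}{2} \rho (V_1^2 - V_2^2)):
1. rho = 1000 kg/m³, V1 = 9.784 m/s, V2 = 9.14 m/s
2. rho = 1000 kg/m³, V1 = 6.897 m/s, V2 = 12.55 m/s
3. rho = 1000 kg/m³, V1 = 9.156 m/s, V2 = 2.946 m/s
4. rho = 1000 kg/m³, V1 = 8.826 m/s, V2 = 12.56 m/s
Case 1: delta_P = 6.094 kPa
Case 2: delta_P = -54.97 kPa
Case 3: delta_P = 37.58 kPa
Case 4: delta_P = -39.93 kPa
Ranking (highest first): 3, 1, 4, 2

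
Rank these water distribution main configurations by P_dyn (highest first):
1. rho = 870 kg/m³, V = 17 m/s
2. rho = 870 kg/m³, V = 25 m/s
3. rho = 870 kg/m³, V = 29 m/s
Case 1: P_dyn = 125.7 kPa
Case 2: P_dyn = 271.9 kPa
Case 3: P_dyn = 365.8 kPa
Ranking (highest first): 3, 2, 1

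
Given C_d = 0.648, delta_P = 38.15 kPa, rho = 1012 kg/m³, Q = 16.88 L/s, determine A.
Formula: Q = C_d A \sqrt{\frac{2 \Delta P}{\rho}}
Substituting knowns: 16.88 = 0.648·A·√(2·(38.15·1000)/1012)·1000
Solving for A: A = (16.88/1000)/(0.648·√(2·(38.15·1000)/1012)) = 0.003 m²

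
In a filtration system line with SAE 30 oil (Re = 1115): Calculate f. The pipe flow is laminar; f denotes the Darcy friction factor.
Formula: f = \frac{64}{Re}
f = 64/1115 = 0.0574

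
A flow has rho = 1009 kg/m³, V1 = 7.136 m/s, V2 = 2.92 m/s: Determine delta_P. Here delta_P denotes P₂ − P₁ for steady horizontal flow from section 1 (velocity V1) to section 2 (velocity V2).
Formula: \Delta P = \frac{1}{2} \rho (V_1^2 - V_2^2)
delta_P = 0.5·1009·(7.136² − 2.92²)/1000 = 21.39 kPa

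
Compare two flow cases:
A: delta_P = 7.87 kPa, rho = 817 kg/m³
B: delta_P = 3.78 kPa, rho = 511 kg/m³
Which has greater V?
V(A) = 4.389 m/s, V(B) = 3.846 m/s. Answer: A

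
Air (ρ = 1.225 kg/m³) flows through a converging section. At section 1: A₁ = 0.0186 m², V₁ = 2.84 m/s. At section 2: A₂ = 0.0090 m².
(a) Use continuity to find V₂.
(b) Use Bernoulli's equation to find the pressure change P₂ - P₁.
(a) Continuity: A₁V₁=A₂V₂ -> V₂=A₁V₁/A₂=0.0186*2.84/0.0090=5.87 m/s
(b) Bernoulli: P₂-P₁=0.5*rho*(V₁^2-V₂^2)/1000=0.5*1.225*(2.84^2-5.87^2)/1000=-0.01616 kPa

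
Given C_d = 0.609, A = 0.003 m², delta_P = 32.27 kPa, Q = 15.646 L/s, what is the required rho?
Formula: Q = C_d A \sqrt{\frac{2 \Delta P}{\rho}}
Substituting knowns: 15.646 = 0.609·0.003·√(2·(32.27·1000)/rho)·1000
Solving for rho: rho = 2·(32.27·1000)/((15.646/1000)/(0.609·0.003))² = 880 kg/m³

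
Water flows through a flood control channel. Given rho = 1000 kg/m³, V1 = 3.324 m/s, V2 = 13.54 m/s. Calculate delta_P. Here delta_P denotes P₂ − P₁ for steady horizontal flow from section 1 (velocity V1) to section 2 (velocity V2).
Formula: \Delta P = \frac{1}{2} \rho (V_1^2 - V_2^2)
delta_P = 0.5·1000·(3.324² − 13.54²)/1000 = -86.14 kPa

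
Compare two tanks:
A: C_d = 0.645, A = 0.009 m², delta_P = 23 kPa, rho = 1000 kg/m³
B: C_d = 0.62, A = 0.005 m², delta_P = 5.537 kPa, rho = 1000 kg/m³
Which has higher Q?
Q(A) = 39.37 L/s, Q(B) = 10.32 L/s. Answer: A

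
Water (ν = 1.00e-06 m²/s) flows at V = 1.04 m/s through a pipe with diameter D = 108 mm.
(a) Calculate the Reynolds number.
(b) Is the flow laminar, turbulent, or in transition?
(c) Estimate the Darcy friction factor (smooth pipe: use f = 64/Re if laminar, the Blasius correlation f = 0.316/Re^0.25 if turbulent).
(a) Re = V·D/ν = 1.04·0.108/1.00e-06 = 112320
(b) Flow regime: turbulent (Re > 4000)
(c) Friction factor: f = 0.316/Re^0.25 = 0.316/112320^0.25 = 0.01726 (Blasius is strictly valid for Re ≲ 1e5; used here as the smooth-pipe estimate the problem specifies)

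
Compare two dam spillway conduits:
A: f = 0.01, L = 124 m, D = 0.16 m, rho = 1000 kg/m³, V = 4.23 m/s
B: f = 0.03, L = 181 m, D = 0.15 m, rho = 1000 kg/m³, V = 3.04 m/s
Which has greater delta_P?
delta_P(A) = 69.33 kPa, delta_P(B) = 167.3 kPa. Answer: B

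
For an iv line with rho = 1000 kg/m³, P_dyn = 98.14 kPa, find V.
Formula: P_{dyn} = \frac{1}{2} \rho V^2
Substituting knowns: 98.14 = 0.5·1000·V²/1000
Solving for V: V = √(2·(98.14·1000)/1000) = 14.01 m/s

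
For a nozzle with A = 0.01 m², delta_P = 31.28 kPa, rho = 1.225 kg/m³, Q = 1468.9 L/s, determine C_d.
Formula: Q = C_d A \sqrt{\frac{2 \Delta P}{\rho}}
Substituting knowns: 1468.9 = C_d·0.01·√(2·(31.28·1000)/1.225)·1000
Solving for C_d: C_d = (1468.9/1000)/(0.01·√(2·(31.28·1000)/1.225)) = 0.65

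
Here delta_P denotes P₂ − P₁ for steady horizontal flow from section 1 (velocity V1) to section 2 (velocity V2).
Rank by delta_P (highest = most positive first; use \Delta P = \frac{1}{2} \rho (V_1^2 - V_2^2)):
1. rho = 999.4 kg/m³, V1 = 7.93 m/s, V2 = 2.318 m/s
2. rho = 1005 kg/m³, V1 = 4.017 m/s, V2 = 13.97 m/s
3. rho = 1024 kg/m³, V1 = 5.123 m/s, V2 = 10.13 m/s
Case 1: delta_P = 28.74 kPa
Case 2: delta_P = -89.96 kPa
Case 3: delta_P = -39.1 kPa
Ranking (highest first): 1, 3, 2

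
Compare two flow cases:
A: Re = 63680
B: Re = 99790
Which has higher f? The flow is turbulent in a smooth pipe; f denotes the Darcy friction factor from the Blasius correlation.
f(A) = 0.01989, f(B) = 0.01778. Answer: A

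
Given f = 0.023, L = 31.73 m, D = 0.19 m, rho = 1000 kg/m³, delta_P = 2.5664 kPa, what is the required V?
Formula: \Delta P = f \frac{L}{D} \frac{\rho V^2}{2}
Substituting knowns: 2.5664 = 0.023·(31.73/0.19)·0.5·1000·V²/1000
Solving for V: V = √((2.5664·1000)/(0.023·(31.73/0.19)·0.5·1000)) = 1.156 m/s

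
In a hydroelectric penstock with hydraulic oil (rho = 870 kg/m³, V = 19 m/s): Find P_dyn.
Formula: P_{dyn} = \frac{1}{2} \rho V^2
P_dyn = 0.5·870·19²/1000 = 157 kPa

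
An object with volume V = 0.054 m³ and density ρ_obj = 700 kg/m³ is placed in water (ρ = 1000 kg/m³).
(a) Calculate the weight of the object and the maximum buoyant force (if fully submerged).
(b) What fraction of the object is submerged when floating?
(a) W=rho_obj*g*V=700*9.81*0.054=370.8 N; F_B(max)=rho*g*V=1000*9.81*0.054=529.7 N
(b) Floating fraction=rho_obj/rho=700/1000=0.700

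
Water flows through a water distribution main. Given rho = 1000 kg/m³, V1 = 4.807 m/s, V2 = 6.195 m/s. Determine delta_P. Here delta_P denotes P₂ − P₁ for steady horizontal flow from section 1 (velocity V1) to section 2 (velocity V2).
Formula: \Delta P = \frac{1}{2} \rho (V_1^2 - V_2^2)
delta_P = 0.5·1000·(4.807² − 6.195²)/1000 = -7.635 kPa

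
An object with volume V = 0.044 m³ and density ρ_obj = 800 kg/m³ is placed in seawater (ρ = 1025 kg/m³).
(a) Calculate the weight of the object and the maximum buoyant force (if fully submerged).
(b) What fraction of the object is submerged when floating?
(a) W=rho_obj*g*V=800*9.81*0.044=345.3 N; F_B(max)=rho*g*V=1025*9.81*0.044=442.4 N
(b) Floating fraction=rho_obj/rho=800/1025=0.780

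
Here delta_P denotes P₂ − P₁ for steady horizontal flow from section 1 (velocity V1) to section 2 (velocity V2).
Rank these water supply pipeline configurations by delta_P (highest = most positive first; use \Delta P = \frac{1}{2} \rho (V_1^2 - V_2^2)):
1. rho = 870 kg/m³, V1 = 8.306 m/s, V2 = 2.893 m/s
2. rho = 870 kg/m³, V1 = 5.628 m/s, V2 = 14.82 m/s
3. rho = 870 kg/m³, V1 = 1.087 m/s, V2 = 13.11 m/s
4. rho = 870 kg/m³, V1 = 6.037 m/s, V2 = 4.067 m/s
Case 1: delta_P = 26.37 kPa
Case 2: delta_P = -81.76 kPa
Case 3: delta_P = -74.25 kPa
Case 4: delta_P = 8.659 kPa
Ranking (highest first): 1, 4, 3, 2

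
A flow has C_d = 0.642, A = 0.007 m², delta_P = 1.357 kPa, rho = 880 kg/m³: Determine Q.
Formula: Q = C_d A \sqrt{\frac{2 \Delta P}{\rho}}
Q = 0.642·0.007·√(2·(1.357·1000)/880)·1000 = 7.892 L/s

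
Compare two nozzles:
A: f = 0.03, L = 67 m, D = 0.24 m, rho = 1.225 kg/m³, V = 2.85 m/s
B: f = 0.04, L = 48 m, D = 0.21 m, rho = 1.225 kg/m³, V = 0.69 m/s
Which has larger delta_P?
delta_P(A) = 0.04167 kPa, delta_P(B) = 0.002666 kPa. Answer: A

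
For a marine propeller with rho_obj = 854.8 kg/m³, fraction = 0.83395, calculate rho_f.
Formula: f_{sub} = \frac{\rho_{obj}}{\rho_f}
Substituting knowns: 0.83395 = 854.8/rho_f
Solving for rho_f: rho_f = 854.8/0.83395 = 1025 kg/m³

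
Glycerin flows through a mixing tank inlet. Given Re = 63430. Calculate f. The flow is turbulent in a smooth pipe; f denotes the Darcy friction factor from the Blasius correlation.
Formula: f = \frac{0.316}{Re^{0.25}}
f = 0.316/63430^0.25 = 0.01991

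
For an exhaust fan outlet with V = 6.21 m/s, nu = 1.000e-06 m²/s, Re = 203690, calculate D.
Formula: Re = \frac{V D}{\nu}
Substituting knowns: 203690 = 6.21·D/1.000e-06
Solving for D: D = 203690·1.000e-06/6.21 = 0.0328 m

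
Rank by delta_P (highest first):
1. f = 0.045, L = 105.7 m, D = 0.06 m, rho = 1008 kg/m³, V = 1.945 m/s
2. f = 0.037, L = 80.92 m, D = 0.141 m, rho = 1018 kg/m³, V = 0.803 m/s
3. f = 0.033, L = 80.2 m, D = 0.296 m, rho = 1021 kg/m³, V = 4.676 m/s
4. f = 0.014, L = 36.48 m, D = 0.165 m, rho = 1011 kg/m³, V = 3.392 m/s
Case 1: delta_P = 151.1 kPa
Case 2: delta_P = 6.969 kPa
Case 3: delta_P = 99.8 kPa
Case 4: delta_P = 18 kPa
Ranking (highest first): 1, 3, 4, 2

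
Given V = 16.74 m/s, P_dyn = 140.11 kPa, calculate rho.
Formula: P_{dyn} = \frac{1}{2} \rho V^2
Substituting knowns: 140.11 = 0.5·rho·16.74²/1000
Solving for rho: rho = 2·(140.11·1000)/16.74² = 1000 kg/m³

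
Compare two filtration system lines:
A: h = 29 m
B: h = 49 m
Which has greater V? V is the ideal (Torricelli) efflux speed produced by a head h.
V(A) = 23.85 m/s, V(B) = 31.01 m/s. Answer: B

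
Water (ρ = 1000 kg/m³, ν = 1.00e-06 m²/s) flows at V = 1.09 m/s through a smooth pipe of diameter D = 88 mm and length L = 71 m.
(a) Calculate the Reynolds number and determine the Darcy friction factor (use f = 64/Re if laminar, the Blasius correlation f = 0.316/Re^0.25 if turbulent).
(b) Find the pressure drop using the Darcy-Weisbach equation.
(a) Re = V·D/ν = 1.09·0.088/1.00e-06 = 95920 → turbulent (Re > 4000); f = 0.316/Re^0.25 = 0.316/95920^0.25 = 0.017956
(b) Darcy-Weisbach: ΔP = f·(L/D)·½ρV²/1000 = 0.017956·(71/0.088)·½·1000·1.09²/1000 = 8.606 kPa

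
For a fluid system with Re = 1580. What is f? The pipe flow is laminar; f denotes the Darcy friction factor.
Formula: f = \frac{64}{Re}
f = 64/1580 = 0.04051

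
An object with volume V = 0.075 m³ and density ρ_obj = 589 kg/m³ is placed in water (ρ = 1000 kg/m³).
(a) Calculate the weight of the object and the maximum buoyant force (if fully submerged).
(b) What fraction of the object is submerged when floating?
(a) W=rho_obj*g*V=589*9.81*0.075=433.4 N; F_B(max)=rho*g*V=1000*9.81*0.075=735.8 N
(b) Floating fraction=rho_obj/rho=589/1000=0.589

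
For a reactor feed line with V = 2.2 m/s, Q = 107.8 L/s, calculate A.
Formula: Q = A V
Substituting knowns: 107.8 = A·2.2·1000
Solving for A: A = (107.8/1000)/2.2 = 0.049 m²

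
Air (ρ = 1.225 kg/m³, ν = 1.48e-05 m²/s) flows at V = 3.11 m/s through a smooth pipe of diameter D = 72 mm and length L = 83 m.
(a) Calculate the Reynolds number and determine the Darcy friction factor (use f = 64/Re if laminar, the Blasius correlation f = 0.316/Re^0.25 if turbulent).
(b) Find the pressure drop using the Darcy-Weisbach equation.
(a) Re = V·D/ν = 3.11·0.072/1.48e-05 = 15130 → turbulent (Re > 4000); f = 0.316/Re^0.25 = 0.316/15130^0.25 = 0.028492
(b) Darcy-Weisbach: ΔP = f·(L/D)·½ρV²/1000 = 0.028492·(83/0.072)·½·1.225·3.11²/1000 = 0.1946 kPa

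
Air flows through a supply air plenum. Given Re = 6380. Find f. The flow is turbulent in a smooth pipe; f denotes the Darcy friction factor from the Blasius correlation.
Formula: f = \frac{0.316}{Re^{0.25}}
f = 0.316/6380^0.25 = 0.03536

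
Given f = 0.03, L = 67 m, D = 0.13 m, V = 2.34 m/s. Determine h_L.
Formula: h_L = f \frac{L}{D} \frac{V^2}{2g}
h_L = 0.03·(67/0.13)·2.34²/(2·9.81) = 4.315 m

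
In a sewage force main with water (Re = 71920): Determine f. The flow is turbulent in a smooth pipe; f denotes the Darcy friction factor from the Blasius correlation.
Formula: f = \frac{0.316}{Re^{0.25}}
f = 0.316/71920^0.25 = 0.0193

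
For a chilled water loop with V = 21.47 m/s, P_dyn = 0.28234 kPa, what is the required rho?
Formula: P_{dyn} = \frac{1}{2} \rho V^2
Substituting knowns: 0.28234 = 0.5·rho·21.47²/1000
Solving for rho: rho = 2·(0.28234·1000)/21.47² = 1.225 kg/m³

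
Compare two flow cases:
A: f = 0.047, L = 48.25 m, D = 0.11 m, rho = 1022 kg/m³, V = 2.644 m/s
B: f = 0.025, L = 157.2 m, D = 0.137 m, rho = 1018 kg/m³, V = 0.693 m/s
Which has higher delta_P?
delta_P(A) = 73.65 kPa, delta_P(B) = 7.012 kPa. Answer: A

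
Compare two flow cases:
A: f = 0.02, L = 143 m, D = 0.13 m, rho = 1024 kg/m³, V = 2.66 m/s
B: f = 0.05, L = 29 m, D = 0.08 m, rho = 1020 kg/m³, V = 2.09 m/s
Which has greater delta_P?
delta_P(A) = 79.7 kPa, delta_P(B) = 40.38 kPa. Answer: A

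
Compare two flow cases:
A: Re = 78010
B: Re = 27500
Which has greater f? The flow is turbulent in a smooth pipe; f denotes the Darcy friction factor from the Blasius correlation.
f(A) = 0.01891, f(B) = 0.02454. Answer: B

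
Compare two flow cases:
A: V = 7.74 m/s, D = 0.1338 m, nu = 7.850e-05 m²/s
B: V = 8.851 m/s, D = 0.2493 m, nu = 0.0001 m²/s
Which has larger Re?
Re(A) = 13193, Re(B) = 22066. Answer: B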